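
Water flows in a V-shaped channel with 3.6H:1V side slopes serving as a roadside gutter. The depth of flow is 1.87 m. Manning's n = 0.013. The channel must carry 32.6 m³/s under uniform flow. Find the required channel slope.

S = 0.0013

For a triangular section with side slope z = 3.6: A = zy² = 3.6×1.87² = 12.59 m²; P = 2y√(1+z²) = 2×1.87×3.736 = 13.97 m.
Hydraulic radius R = A/P = 12.59/13.97 = 0.9009 m.
From Manning's equation, S = [nQ / (1 A R^(2/3))]² = [0.013 × 32.6 / (1 × 12.59 × 0.9009^(2/3))]² = 0.0013.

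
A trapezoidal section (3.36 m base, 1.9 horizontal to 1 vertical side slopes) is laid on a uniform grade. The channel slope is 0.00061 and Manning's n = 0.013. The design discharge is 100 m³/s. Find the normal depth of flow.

y_n = 3.46 m

Manning's equation rearranged: A R^(2/3) = nQ / (1·√S) = 0.013 × 100 / (√0.00061) = 52.64.
Try y = 2.98 m: A R^(2/3) = 37.75 — short.
Try y = 3.46 m: A R^(2/3) = 52.48 — matches.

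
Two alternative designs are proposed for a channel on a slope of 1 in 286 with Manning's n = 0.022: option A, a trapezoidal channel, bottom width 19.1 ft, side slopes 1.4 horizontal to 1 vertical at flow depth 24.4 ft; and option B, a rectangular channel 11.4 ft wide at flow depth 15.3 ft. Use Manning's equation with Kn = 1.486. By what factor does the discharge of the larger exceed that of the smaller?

Channel A: With bottom width b = 19.1 ft and side slope z = 1.4: A = (b + zy)y = (19.1 + 1.4×24.4)×24.4 = 1300 ft²; P = b + 2y√(1+z²) = 19.1 + 2×24.4×1.72 = 103.1 ft. Hydraulic radius R = A/P = 1300/103.1 = 12.61 ft. Q_A = (1.486/0.022)·1300·12.61^(2/3)·√0.003497 = 28120 ft³/s.
Channel B: Flow area A = b·y = 11.4 × 15.3 = 174.4 ft². Wetted perimeter P = b + 2y = 11.4 + 2×15.3 = 42 ft. Hydraulic radius R = A/P = 174.4/42 = 4.153 ft. Q_B = (1.486/0.022)·174.4·4.153^(2/3)·√0.003497 = 1800 ft³/s.
The larger discharge is 28120 ft³/s and the smaller is 1800 ft³/s; the ratio is 15.6.

15.6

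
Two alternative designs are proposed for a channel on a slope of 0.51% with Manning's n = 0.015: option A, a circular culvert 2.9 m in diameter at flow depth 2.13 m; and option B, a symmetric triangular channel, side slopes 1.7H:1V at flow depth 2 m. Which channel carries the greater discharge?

Channel A: For a circular section of diameter D = 2.9 m at depth y = 2.13 m, the central angle is θ = 2 arccos(1 − 2y/D) = 4.118 rad. Then A = (D²/8)(θ − sin θ) = 5.2 m² and P = Dθ/2 = 5.971 m. Hydraulic radius R = A/P = 5.2/5.971 = 0.8709 m. Q_A = (1/0.015)·5.2·0.8709^(2/3)·√0.0051 = 22.58 m³/s.
Channel B: For a triangular section with side slope z = 1.7: A = zy² = 1.7×2² = 6.8 m²; P = 2y√(1+z²) = 2×2×1.972 = 7.889 m. Hydraulic radius R = A/P = 6.8/7.889 = 0.8619 m. Q_B = (1/0.015)·6.8·0.8619^(2/3)·√0.0051 = 29.32 m³/s.
Q_A = 22.58 m³/s vs Q_B = 29.32 m³/s, so channel B carries more.

channel B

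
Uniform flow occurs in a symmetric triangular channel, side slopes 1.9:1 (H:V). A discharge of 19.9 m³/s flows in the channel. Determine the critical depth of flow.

At critical depth, Q² T / (g A³) = 1, i.e. A³/T = Q²/g = 19.9²/9.81 = 40.37.
At y = 1.55 m: A³/T = 16.15 — low.
At y = 2.32 m: A³/T = 121.3 — high.
At y = 1.86 m: A³/T = 40.18 — ≈ 40.37.

y_c = 1.86 m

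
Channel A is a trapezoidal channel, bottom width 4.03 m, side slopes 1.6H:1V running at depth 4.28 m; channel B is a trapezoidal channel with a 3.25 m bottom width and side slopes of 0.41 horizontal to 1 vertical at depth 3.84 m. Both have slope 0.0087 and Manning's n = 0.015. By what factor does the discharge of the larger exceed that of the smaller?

3.2

Channel A: With bottom width b = 4.03 m and side slope z = 1.6: A = (b + zy)y = (4.03 + 1.6×4.28)×4.28 = 46.56 m²; P = b + 2y√(1+z²) = 4.03 + 2×4.28×1.887 = 20.18 m. Hydraulic radius R = A/P = 46.56/20.18 = 2.307 m. Q_A = (1/0.015)·46.56·2.307^(2/3)·√0.0087 = 505.5 m³/s.
Channel B: With bottom width b = 3.25 m and side slope z = 0.41: A = (b + zy)y = (3.25 + 0.41×3.84)×3.84 = 18.53 m²; P = b + 2y√(1+z²) = 3.25 + 2×3.84×1.081 = 11.55 m. Hydraulic radius R = A/P = 18.53/11.55 = 1.604 m. Q_B = (1/0.015)·18.53·1.604^(2/3)·√0.0087 = 157.8 m³/s.
The larger discharge is 505.5 m³/s and the smaller is 157.8 m³/s; the ratio is 3.2.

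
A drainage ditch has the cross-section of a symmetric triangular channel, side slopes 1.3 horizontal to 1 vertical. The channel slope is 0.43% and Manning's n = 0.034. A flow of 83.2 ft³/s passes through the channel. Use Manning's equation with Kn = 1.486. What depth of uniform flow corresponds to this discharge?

Manning's equation rearranged: A R^(2/3) = nQ / (1.486·√S) = 0.034 × 83.2 / (1.486 × √0.0043) = 29.03.
At y = 4.38 ft: A R^(2/3) = 36.02 — high.
At y = 4.04 ft: A R^(2/3) = 29.04 — close enough.

y_n = 4.04 ft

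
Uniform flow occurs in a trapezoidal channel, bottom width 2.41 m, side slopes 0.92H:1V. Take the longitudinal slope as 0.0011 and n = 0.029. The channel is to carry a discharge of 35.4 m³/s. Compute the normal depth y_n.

Manning's equation rearranged: A R^(2/3) = nQ / (1·√S) = 0.029 × 35.4 / (√0.0011) = 30.95.
At y = 4.14 m: A R^(2/3) = 39.28 — over.
At y = 3.03 m: A R^(2/3) = 20.45 — short.
At y = 3.7 m: A R^(2/3) = 30.95 — matches.

y_n = 3.7 m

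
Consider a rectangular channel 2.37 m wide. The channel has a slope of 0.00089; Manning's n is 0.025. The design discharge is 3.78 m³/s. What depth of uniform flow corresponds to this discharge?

y_n = 1.7 m

Manning's equation rearranged: A R^(2/3) = nQ / (1·√S) = 0.025 × 3.78 / (√0.00089) = 3.168.
Trying y = 1.37 m: A R^(2/3) = 2.4 — low.
Trying y = 2.13 m: A R^(2/3) = 4.209 — high.
Trying y = 1.7 m: A R^(2/3) = 3.171 — matches.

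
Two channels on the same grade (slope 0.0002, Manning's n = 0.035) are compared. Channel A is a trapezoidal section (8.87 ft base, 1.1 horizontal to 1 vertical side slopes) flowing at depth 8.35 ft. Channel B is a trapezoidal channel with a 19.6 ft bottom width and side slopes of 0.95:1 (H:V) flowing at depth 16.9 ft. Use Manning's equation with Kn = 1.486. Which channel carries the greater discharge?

Channel A: With bottom width b = 8.87 ft and side slope z = 1.1: A = (b + zy)y = (8.87 + 1.1×8.35)×8.35 = 150.8 ft²; P = b + 2y√(1+z²) = 8.87 + 2×8.35×1.487 = 33.7 ft. Hydraulic radius R = A/P = 150.8/33.7 = 4.474 ft. Q_A = (1.486/0.035)·150.8·4.474^(2/3)·√0.0002 = 245.8 ft³/s.
Channel B: With bottom width b = 19.6 ft and side slope z = 0.95: A = (b + zy)y = (19.6 + 0.95×16.9)×16.9 = 602.6 ft²; P = b + 2y√(1+z²) = 19.6 + 2×16.9×1.379 = 66.22 ft. Hydraulic radius R = A/P = 602.6/66.22 = 9.099 ft. Q_B = (1.486/0.035)·602.6·9.099^(2/3)·√0.0002 = 1577 ft³/s.
Q_A = 245.8 ft³/s vs Q_B = 1577 ft³/s, so channel B carries more.

channel B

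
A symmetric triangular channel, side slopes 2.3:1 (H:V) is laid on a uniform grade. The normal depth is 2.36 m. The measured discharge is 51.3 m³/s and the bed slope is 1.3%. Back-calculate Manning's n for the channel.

For a triangular section with side slope z = 2.3: A = zy² = 2.3×2.36² = 12.81 m²; P = 2y√(1+z²) = 2×2.36×2.508 = 11.84 m.
Hydraulic radius R = A/P = 12.81/11.84 = 1.082 m.
Rearranging Manning's equation: n = (1/Q) A R^(2/3) S^(1/2) = (1/51.3) × 12.81 × 1.082^(2/3) × √0.013 = 0.03.

n = 0.03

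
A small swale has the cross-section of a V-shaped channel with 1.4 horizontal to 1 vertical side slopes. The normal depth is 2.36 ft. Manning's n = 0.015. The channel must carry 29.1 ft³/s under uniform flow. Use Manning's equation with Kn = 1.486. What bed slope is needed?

For a triangular section with side slope z = 1.4: A = zy² = 1.4×2.36² = 7.797 ft²; P = 2y√(1+z²) = 2×2.36×1.72 = 8.121 ft.
Hydraulic radius R = A/P = 7.797/8.121 = 0.9602 ft.
From Manning's equation, S = [nQ / (1.486 A R^(2/3))]² = [0.015 × 29.1 / (1.486 × 7.797 × 0.9602^(2/3))]² = 0.0015.

S = 0.0015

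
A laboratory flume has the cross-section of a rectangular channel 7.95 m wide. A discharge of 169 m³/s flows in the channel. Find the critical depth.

For a rectangular channel, critical depth y_c = (q²/g)^(1/3) where q = Q/b = 169/7.95 = 21.26 m²/s.
So y_c = (21.26²/9.81)^(1/3) = 3.58 m.

y_c = 3.58 m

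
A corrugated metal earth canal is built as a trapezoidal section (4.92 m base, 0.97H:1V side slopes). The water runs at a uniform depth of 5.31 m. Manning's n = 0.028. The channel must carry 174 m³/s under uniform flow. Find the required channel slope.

With bottom width b = 4.92 m and side slope z = 0.97: A = (b + zy)y = (4.92 + 0.97×5.31)×5.31 = 53.48 m²; P = b + 2y√(1+z²) = 4.92 + 2×5.31×1.393 = 19.72 m.
Hydraulic radius R = A/P = 53.48/19.72 = 2.712 m.
From Manning's equation, S = [nQ / (1 A R^(2/3))]² = [0.028 × 174 / (1 × 53.48 × 2.712^(2/3))]² = 0.00219.

S = 0.00219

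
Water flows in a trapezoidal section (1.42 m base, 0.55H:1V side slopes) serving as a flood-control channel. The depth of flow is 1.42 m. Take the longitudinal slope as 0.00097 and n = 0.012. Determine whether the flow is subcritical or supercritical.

subcritical

With bottom width b = 1.42 m and side slope z = 0.55: A = (b + zy)y = (1.42 + 0.55×1.42)×1.42 = 3.125 m²; P = b + 2y√(1+z²) = 1.42 + 2×1.42×1.141 = 4.661 m.
Hydraulic radius R = A/P = 3.125/4.661 = 0.6705 m.
V = (1/n) R^(2/3) √S = (1/0.012) × 0.6705^(2/3) × √0.00097 = 1.988 m/s. Hydraulic depth D_h = A/T = 3.125/2.982 = 1.048 m.
Froude number Fr = V/√(g·D_h) = 1.988/√(9.81×1.048) = 0.62, which is less than 1, so the flow is subcritical.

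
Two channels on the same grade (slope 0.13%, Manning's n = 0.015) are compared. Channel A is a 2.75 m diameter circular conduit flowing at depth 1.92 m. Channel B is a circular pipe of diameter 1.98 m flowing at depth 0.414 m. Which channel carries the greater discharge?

Channel A: For a circular section of diameter D = 2.75 m at depth y = 1.92 m, the central angle is θ = 2 arccos(1 − 2y/D) = 3.957 rad. Then A = (D²/8)(θ − sin θ) = 4.428 m² and P = Dθ/2 = 5.44 m. Hydraulic radius R = A/P = 4.428/5.44 = 0.814 m. Q_A = (1/0.015)·4.428·0.814^(2/3)·√0.0013 = 9.279 m³/s.
Channel B: For a circular section of diameter D = 1.98 m at depth y = 0.414 m, the central angle is θ = 2 arccos(1 − 2y/D) = 1.9 rad. Then A = (D²/8)(θ − sin θ) = 0.4671 m² and P = Dθ/2 = 1.881 m. Hydraulic radius R = A/P = 0.4671/1.881 = 0.2484 m. Q_B = (1/0.015)·0.4671·0.2484^(2/3)·√0.0013 = 0.4437 m³/s.
Q_A = 9.279 m³/s vs Q_B = 0.4437 m³/s, so channel A carries more.

channel A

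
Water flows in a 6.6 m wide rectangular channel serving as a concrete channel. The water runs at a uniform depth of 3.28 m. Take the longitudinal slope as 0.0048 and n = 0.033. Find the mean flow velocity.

Flow area A = b·y = 6.6 × 3.28 = 21.65 m². Wetted perimeter P = b + 2y = 6.6 + 2×3.28 = 13.16 m.
Hydraulic radius R = A/P = 21.65/13.16 = 1.645 m.
From Manning's equation, V = (1/n) R^(2/3) S^(1/2) = (1/0.033) × 1.645^(2/3) × 0.0048^(1/2) = 2.93 m/s.

V = 2.93 m/s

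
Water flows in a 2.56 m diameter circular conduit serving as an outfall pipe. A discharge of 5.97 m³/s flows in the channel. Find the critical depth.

At critical depth, Q² T / (g A³) = 1, i.e. A³/T = Q²/g = 5.97²/9.81 = 3.633.
Try y = 1.22 m: A³/T = 5.543 — too large.
Try y = 0.968 m: A³/T = 2.282 — too small.
Try y = 1.09 m: A³/T = 3.601 — ≈ 3.633.

y_c = 1.09 m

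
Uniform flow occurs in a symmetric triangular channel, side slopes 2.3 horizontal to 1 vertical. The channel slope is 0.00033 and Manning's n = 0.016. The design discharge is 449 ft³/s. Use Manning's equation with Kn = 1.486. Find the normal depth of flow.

y_n = 7.22 ft

Manning's equation rearranged: A R^(2/3) = nQ / (1.486·√S) = 0.016 × 449 / (1.486 × √0.00033) = 266.1.
Trying y = 8.39 ft: A R^(2/3) = 397.5 — too large.
Trying y = 5.97 ft: A R^(2/3) = 160.4 — too small.
Trying y = 7.22 ft: A R^(2/3) = 266.3 — ≈ 266.1.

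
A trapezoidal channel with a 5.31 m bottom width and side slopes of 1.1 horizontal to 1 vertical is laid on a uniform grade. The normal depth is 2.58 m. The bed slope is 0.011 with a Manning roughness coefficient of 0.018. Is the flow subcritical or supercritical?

With bottom width b = 5.31 m and side slope z = 1.1: A = (b + zy)y = (5.31 + 1.1×2.58)×2.58 = 21.02 m²; P = b + 2y√(1+z²) = 5.31 + 2×2.58×1.487 = 12.98 m.
Hydraulic radius R = A/P = 21.02/12.98 = 1.619 m.
V = (1/n) R^(2/3) √S = (1/0.018) × 1.619^(2/3) × √0.011 = 8.035 m/s. Hydraulic depth D_h = A/T = 21.02/10.99 = 1.914 m.
Froude number Fr = V/√(g·D_h) = 8.035/√(9.81×1.914) = 1.85, which is greater than 1, so the flow is supercritical.

supercritical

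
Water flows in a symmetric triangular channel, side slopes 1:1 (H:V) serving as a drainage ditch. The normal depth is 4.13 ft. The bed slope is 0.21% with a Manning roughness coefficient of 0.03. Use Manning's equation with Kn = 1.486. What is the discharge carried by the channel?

For a triangular section with side slope z = 1: A = zy² = 1×4.13² = 17.06 ft²; P = 2y√(1+z²) = 2×4.13×1.414 = 11.68 ft.
Hydraulic radius R = A/P = 17.06/11.68 = 1.46 ft.
Manning's equation: Q = (1.486/n) A R^(2/3) S^(1/2) = (1.486/0.03) × 17.06 × 1.46^(2/3) × 0.0021^(1/2) = 49.8 ft³/s.

Q = 49.8 ft³/s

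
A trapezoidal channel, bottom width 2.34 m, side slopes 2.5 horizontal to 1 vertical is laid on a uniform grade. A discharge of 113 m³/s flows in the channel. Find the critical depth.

At critical depth, Q² T / (g A³) = 1, i.e. A³/T = Q²/g = 113²/9.81 = 1302.
Try y = 2.1 m: A³/T = 315.4 — low.
Try y = 2.91 m: A³/T = 1297 — close enough.

y_c = 2.91 m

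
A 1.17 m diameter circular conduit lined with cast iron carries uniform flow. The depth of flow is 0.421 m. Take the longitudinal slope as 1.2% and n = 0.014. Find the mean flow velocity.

V = 2.95 m/s

For a circular section of diameter D = 1.17 m at depth y = 0.421 m, the central angle is θ = 2 arccos(1 − 2y/D) = 2.573 rad. Then A = (D²/8)(θ − sin θ) = 0.3482 m² and P = Dθ/2 = 1.505 m.
Hydraulic radius R = A/P = 0.3482/1.505 = 0.2313 m.
From Manning's equation, V = (1/n) R^(2/3) S^(1/2) = (1/0.014) × 0.2313^(2/3) × 0.012^(1/2) = 2.95 m/s.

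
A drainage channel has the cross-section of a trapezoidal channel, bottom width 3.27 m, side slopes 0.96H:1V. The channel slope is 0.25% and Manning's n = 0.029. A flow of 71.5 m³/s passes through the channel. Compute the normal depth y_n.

y_n = 3.85 m

Manning's equation rearranged: A R^(2/3) = nQ / (1·√S) = 0.029 × 71.5 / (√0.0025) = 41.47.
Trying y = 4.59 m: A R^(2/3) = 59.65 — too large.
Trying y = 2.93 m: A R^(2/3) = 24.02 — too small.
Trying y = 3.85 m: A R^(2/3) = 41.48 — close enough.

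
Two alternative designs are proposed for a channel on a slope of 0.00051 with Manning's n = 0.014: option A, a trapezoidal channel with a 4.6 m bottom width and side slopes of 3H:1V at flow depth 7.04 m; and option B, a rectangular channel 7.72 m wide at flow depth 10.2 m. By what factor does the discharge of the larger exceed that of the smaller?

2.76

Channel A: With bottom width b = 4.6 m and side slope z = 3: A = (b + zy)y = (4.6 + 3×7.04)×7.04 = 181.1 m²; P = b + 2y√(1+z²) = 4.6 + 2×7.04×3.162 = 49.12 m. Hydraulic radius R = A/P = 181.1/49.12 = 3.686 m. Q_A = (1/0.014)·181.1·3.686^(2/3)·√0.00051 = 696.9 m³/s.
Channel B: Flow area A = b·y = 7.72 × 10.2 = 78.74 m². Wetted perimeter P = b + 2y = 7.72 + 2×10.2 = 28.12 m. Hydraulic radius R = A/P = 78.74/28.12 = 2.8 m. Q_B = (1/0.014)·78.74·2.8^(2/3)·√0.00051 = 252.4 m³/s.
The larger discharge is 696.9 m³/s and the smaller is 252.4 m³/s; the ratio is 2.76.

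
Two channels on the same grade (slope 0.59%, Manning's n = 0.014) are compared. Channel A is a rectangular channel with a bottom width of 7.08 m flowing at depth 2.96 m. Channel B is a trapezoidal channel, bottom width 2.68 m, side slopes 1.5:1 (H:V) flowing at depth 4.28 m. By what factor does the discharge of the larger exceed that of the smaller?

2.25

Channel A: Flow area A = b·y = 7.08 × 2.96 = 20.96 m². Wetted perimeter P = b + 2y = 7.08 + 2×2.96 = 13 m. Hydraulic radius R = A/P = 20.96/13 = 1.612 m. Q_A = (1/0.014)·20.96·1.612^(2/3)·√0.0059 = 158.1 m³/s.
Channel B: With bottom width b = 2.68 m and side slope z = 1.5: A = (b + zy)y = (2.68 + 1.5×4.28)×4.28 = 38.95 m²; P = b + 2y√(1+z²) = 2.68 + 2×4.28×1.803 = 18.11 m. Hydraulic radius R = A/P = 38.95/18.11 = 2.15 m. Q_B = (1/0.014)·38.95·2.15^(2/3)·√0.0059 = 356 m³/s.
The larger discharge is 356 m³/s and the smaller is 158.1 m³/s; the ratio is 2.25.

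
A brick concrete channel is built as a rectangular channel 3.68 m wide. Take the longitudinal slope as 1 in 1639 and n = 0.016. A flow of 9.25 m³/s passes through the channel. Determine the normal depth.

y_n = 1.75 m

Manning's equation rearranged: A R^(2/3) = nQ / (1·√S) = 0.016 × 9.25 / (√0.0006101) = 5.992.
Try y = 1.43 m: A R^(2/3) = 4.553 — too small.
Try y = 2.17 m: A R^(2/3) = 7.963 — too large.
Try y = 1.75 m: A R^(2/3) = 5.99 — matches.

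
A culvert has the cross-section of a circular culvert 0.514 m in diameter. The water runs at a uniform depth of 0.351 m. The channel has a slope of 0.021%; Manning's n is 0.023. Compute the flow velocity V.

V = 0.179 m/s

For a circular section of diameter D = 0.514 m at depth y = 0.351 m, the central angle is θ = 2 arccos(1 − 2y/D) = 3.89 rad. Then A = (D²/8)(θ − sin θ) = 0.151 m² and P = Dθ/2 = 0.9999 m.
Hydraulic radius R = A/P = 0.151/0.9999 = 0.151 m.
From Manning's equation, V = (1/n) R^(2/3) S^(1/2) = (1/0.023) × 0.151^(2/3) × 0.00021^(1/2) = 0.179 m/s.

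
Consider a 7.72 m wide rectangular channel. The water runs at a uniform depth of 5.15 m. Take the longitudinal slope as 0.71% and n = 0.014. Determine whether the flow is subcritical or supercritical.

Flow area A = b·y = 7.72 × 5.15 = 39.76 m². Wetted perimeter P = b + 2y = 7.72 + 2×5.15 = 18.02 m.
Hydraulic radius R = A/P = 39.76/18.02 = 2.206 m.
V = (1/n) R^(2/3) √S = (1/0.014) × 2.206^(2/3) × √0.0071 = 10.2 m/s. Hydraulic depth D_h = A/T = 39.76/7.72 = 5.15 m.
Froude number Fr = V/√(g·D_h) = 10.2/√(9.81×5.15) = 1.44, which is greater than 1, so the flow is supercritical.

supercritical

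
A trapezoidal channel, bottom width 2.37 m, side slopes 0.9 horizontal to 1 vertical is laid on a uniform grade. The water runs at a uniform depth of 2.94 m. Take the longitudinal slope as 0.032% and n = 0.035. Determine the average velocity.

With bottom width b = 2.37 m and side slope z = 0.9: A = (b + zy)y = (2.37 + 0.9×2.94)×2.94 = 14.75 m²; P = b + 2y√(1+z²) = 2.37 + 2×2.94×1.345 = 10.28 m.
Hydraulic radius R = A/P = 14.75/10.28 = 1.434 m.
From Manning's equation, V = (1/n) R^(2/3) S^(1/2) = (1/0.035) × 1.434^(2/3) × 0.00032^(1/2) = 0.65 m/s.

V = 0.65 m/s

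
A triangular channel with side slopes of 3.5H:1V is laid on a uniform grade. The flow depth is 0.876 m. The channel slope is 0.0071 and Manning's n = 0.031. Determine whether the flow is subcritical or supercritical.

For a triangular section with side slope z = 3.5: A = zy² = 3.5×0.876² = 2.686 m²; P = 2y√(1+z²) = 2×0.876×3.64 = 6.377 m.
Hydraulic radius R = A/P = 2.686/6.377 = 0.4211 m.
V = (1/n) R^(2/3) √S = (1/0.031) × 0.4211^(2/3) × √0.0071 = 1.527 m/s. Hydraulic depth D_h = A/T = 2.686/6.132 = 0.438 m.
Froude number Fr = V/√(g·D_h) = 1.527/√(9.81×0.438) = 0.737, which is less than 1, so the flow is subcritical.

subcritical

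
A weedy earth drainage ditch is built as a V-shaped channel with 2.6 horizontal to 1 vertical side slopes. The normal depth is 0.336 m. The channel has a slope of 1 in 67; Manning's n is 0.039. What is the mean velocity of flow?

For a triangular section with side slope z = 2.6: A = zy² = 2.6×0.336² = 0.2935 m²; P = 2y√(1+z²) = 2×0.336×2.786 = 1.872 m.
Hydraulic radius R = A/P = 0.2935/1.872 = 0.1568 m.
From Manning's equation, V = (1/n) R^(2/3) S^(1/2) = (1/0.039) × 0.1568^(2/3) × 0.01493^(1/2) = 0.911 m/s.

V = 0.911 m/s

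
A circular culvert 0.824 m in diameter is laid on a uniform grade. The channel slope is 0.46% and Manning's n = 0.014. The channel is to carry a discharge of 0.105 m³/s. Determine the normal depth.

y_n = 0.19 m

Manning's equation rearranged: A R^(2/3) = nQ / (1·√S) = 0.014 × 0.105 / (√0.0046) = 0.02167.
Trying y = 0.142 m: A R^(2/3) = 0.01203 — short.
Trying y = 0.221 m: A R^(2/3) = 0.02927 — over.
Trying y = 0.19 m: A R^(2/3) = 0.02169 — close enough.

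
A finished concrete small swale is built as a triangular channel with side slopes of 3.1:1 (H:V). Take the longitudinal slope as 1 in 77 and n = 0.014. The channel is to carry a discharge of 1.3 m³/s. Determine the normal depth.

y_n = 0.396 m

Manning's equation rearranged: A R^(2/3) = nQ / (1·√S) = 0.014 × 1.3 / (√0.01299) = 0.1597.
Try y = 0.348 m: A R^(2/3) = 0.1132 — too small.
Try y = 0.459 m: A R^(2/3) = 0.2369 — too large.
Try y = 0.396 m: A R^(2/3) = 0.1598 — matches.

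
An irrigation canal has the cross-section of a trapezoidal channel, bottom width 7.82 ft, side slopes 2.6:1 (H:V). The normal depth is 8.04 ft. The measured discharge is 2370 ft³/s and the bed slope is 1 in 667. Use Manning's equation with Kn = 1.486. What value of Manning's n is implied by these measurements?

With bottom width b = 7.82 ft and side slope z = 2.6: A = (b + zy)y = (7.82 + 2.6×8.04)×8.04 = 230.9 ft²; P = b + 2y√(1+z²) = 7.82 + 2×8.04×2.786 = 52.61 ft.
Hydraulic radius R = A/P = 230.9/52.61 = 4.389 ft.
Rearranging Manning's equation: n = (1.486/Q) A R^(2/3) S^(1/2) = (1.486/2370) × 230.9 × 4.389^(2/3) × √0.001499 = 0.015.

n = 0.015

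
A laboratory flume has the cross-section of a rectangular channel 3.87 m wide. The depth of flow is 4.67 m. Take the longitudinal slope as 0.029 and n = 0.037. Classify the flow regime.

subcritical

Flow area A = b·y = 3.87 × 4.67 = 18.07 m². Wetted perimeter P = b + 2y = 3.87 + 2×4.67 = 13.21 m.
Hydraulic radius R = A/P = 18.07/13.21 = 1.368 m.
V = (1/n) R^(2/3) √S = (1/0.037) × 1.368^(2/3) × √0.029 = 5.672 m/s. Hydraulic depth D_h = A/T = 18.07/3.87 = 4.67 m.
Froude number Fr = V/√(g·D_h) = 5.672/√(9.81×4.67) = 0.838, which is less than 1, so the flow is subcritical.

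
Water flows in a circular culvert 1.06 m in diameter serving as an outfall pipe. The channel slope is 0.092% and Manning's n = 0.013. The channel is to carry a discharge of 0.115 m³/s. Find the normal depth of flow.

y_n = 0.263 m

Manning's equation rearranged: A R^(2/3) = nQ / (1·√S) = 0.013 × 0.115 / (√0.00092) = 0.04929.
At y = 0.204 m: A R^(2/3) = 0.02949 — low.
At y = 0.31 m: A R^(2/3) = 0.06786 — high.
At y = 0.263 m: A R^(2/3) = 0.04913 — close enough.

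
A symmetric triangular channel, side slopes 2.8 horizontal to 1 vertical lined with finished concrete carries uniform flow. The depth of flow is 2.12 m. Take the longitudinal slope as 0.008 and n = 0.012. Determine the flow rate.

Q = 93.7 m³/s

For a triangular section with side slope z = 2.8: A = zy² = 2.8×2.12² = 12.58 m²; P = 2y√(1+z²) = 2×2.12×2.973 = 12.61 m.
Hydraulic radius R = A/P = 12.58/12.61 = 0.9982 m.
Manning's equation: Q = (1/n) A R^(2/3) S^(1/2) = (1/0.012) × 12.58 × 0.9982^(2/3) × 0.008^(1/2) = 93.7 m³/s.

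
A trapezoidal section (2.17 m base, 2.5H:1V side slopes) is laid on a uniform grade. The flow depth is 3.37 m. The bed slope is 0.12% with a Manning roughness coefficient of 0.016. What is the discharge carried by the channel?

Q = 113 m³/s

With bottom width b = 2.17 m and side slope z = 2.5: A = (b + zy)y = (2.17 + 2.5×3.37)×3.37 = 35.71 m²; P = b + 2y√(1+z²) = 2.17 + 2×3.37×2.693 = 20.32 m.
Hydraulic radius R = A/P = 35.71/20.32 = 1.757 m.
Manning's equation: Q = (1/n) A R^(2/3) S^(1/2) = (1/0.016) × 35.71 × 1.757^(2/3) × 0.0012^(1/2) = 113 m³/s.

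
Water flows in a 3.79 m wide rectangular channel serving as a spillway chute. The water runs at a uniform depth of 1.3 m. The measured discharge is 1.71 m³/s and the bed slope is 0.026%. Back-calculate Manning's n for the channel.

Flow area A = b·y = 3.79 × 1.3 = 4.927 m². Wetted perimeter P = b + 2y = 3.79 + 2×1.3 = 6.39 m.
Hydraulic radius R = A/P = 4.927/6.39 = 0.771 m.
Rearranging Manning's equation: n = (1/Q) A R^(2/3) S^(1/2) = (1/1.71) × 4.927 × 0.771^(2/3) × √0.00026 = 0.0391.

n = 0.0391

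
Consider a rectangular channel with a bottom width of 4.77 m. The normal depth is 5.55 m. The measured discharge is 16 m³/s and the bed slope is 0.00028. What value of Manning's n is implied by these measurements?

Flow area A = b·y = 4.77 × 5.55 = 26.47 m². Wetted perimeter P = b + 2y = 4.77 + 2×5.55 = 15.87 m.
Hydraulic radius R = A/P = 26.47/15.87 = 1.668 m.
Rearranging Manning's equation: n = (1/Q) A R^(2/3) S^(1/2) = (1/16) × 26.47 × 1.668^(2/3) × √0.00028 = 0.0389.

n = 0.0389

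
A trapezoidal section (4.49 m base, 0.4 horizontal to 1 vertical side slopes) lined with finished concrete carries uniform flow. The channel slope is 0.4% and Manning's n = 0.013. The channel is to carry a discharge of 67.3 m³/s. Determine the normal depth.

y_n = 2.19 m

Manning's equation rearranged: A R^(2/3) = nQ / (1·√S) = 0.013 × 67.3 / (√0.004) = 13.83.
At y = 1.68 m: A R^(2/3) = 9.069 — too small.
At y = 2.19 m: A R^(2/3) = 13.83 — close enough.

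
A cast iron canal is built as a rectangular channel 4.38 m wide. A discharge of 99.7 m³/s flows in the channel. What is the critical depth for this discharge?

y_c = 3.75 m

For a rectangular channel, critical depth y_c = (q²/g)^(1/3) where q = Q/b = 99.7/4.38 = 22.76 m²/s.
So y_c = (22.76²/9.81)^(1/3) = 3.75 m.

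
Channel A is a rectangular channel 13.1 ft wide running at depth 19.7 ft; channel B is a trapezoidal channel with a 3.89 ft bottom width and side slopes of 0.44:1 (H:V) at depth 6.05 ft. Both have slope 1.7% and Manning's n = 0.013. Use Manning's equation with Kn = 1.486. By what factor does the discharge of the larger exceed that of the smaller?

10.7

Channel A: Flow area A = b·y = 13.1 × 19.7 = 258.1 ft². Wetted perimeter P = b + 2y = 13.1 + 2×19.7 = 52.5 ft. Hydraulic radius R = A/P = 258.1/52.5 = 4.916 ft. Q_A = (1.486/0.013)·258.1·4.916^(2/3)·√0.017 = 11120 ft³/s.
Channel B: With bottom width b = 3.89 ft and side slope z = 0.44: A = (b + zy)y = (3.89 + 0.44×6.05)×6.05 = 39.64 ft²; P = b + 2y√(1+z²) = 3.89 + 2×6.05×1.093 = 17.11 ft. Hydraulic radius R = A/P = 39.64/17.11 = 2.317 ft. Q_B = (1.486/0.013)·39.64·2.317^(2/3)·√0.017 = 1034 ft³/s.
The larger discharge is 11120 ft³/s and the smaller is 1034 ft³/s; the ratio is 10.7.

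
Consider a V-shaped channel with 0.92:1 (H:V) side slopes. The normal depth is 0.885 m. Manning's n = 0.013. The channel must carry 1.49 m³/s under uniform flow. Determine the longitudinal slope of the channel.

S = 0.0036

For a triangular section with side slope z = 0.92: A = zy² = 0.92×0.885² = 0.7206 m²; P = 2y√(1+z²) = 2×0.885×1.359 = 2.405 m.
Hydraulic radius R = A/P = 0.7206/2.405 = 0.2996 m.
From Manning's equation, S = [nQ / (1 A R^(2/3))]² = [0.013 × 1.49 / (1 × 0.7206 × 0.2996^(2/3))]² = 0.0036.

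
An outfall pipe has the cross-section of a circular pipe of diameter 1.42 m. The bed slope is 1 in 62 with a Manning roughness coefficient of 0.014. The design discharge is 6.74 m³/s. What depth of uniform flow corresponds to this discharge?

y_n = 1.09 m

Manning's equation rearranged: A R^(2/3) = nQ / (1·√S) = 0.014 × 6.74 / (√0.01613) = 0.743.
Try y = 1.22 m: A R^(2/3) = 0.8245 — over.
Try y = 1.09 m: A R^(2/3) = 0.7433 — ≈ 0.743.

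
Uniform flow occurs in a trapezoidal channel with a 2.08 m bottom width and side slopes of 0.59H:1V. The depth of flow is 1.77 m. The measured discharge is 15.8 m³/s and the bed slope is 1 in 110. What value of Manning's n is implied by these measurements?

With bottom width b = 2.08 m and side slope z = 0.59: A = (b + zy)y = (2.08 + 0.59×1.77)×1.77 = 5.53 m²; P = b + 2y√(1+z²) = 2.08 + 2×1.77×1.161 = 6.19 m.
Hydraulic radius R = A/P = 5.53/6.19 = 0.8933 m.
Rearranging Manning's equation: n = (1/Q) A R^(2/3) S^(1/2) = (1/15.8) × 5.53 × 0.8933^(2/3) × √0.009091 = 0.031.

n = 0.031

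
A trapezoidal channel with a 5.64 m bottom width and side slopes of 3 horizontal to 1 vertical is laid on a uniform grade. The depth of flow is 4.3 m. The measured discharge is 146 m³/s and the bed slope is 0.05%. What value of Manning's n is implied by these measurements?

With bottom width b = 5.64 m and side slope z = 3: A = (b + zy)y = (5.64 + 3×4.3)×4.3 = 79.72 m²; P = b + 2y√(1+z²) = 5.64 + 2×4.3×3.162 = 32.84 m.
Hydraulic radius R = A/P = 79.72/32.84 = 2.428 m.
Rearranging Manning's equation: n = (1/Q) A R^(2/3) S^(1/2) = (1/146) × 79.72 × 2.428^(2/3) × √0.0005 = 0.0221.

n = 0.0221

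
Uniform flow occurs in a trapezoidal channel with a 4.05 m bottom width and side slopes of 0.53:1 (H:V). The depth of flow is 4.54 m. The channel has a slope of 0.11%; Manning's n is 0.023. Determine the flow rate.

Q = 68.1 m³/s

With bottom width b = 4.05 m and side slope z = 0.53: A = (b + zy)y = (4.05 + 0.53×4.54)×4.54 = 29.31 m²; P = b + 2y√(1+z²) = 4.05 + 2×4.54×1.132 = 14.33 m.
Hydraulic radius R = A/P = 29.31/14.33 = 2.046 m.
Manning's equation: Q = (1/n) A R^(2/3) S^(1/2) = (1/0.023) × 29.31 × 2.046^(2/3) × 0.0011^(1/2) = 68.1 m³/s.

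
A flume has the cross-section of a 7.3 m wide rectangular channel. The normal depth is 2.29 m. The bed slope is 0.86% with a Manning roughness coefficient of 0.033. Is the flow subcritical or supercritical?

subcritical

Flow area A = b·y = 7.3 × 2.29 = 16.72 m². Wetted perimeter P = b + 2y = 7.3 + 2×2.29 = 11.88 m.
Hydraulic radius R = A/P = 16.72/11.88 = 1.407 m.
V = (1/n) R^(2/3) √S = (1/0.033) × 1.407^(2/3) × √0.0086 = 3.529 m/s. Hydraulic depth D_h = A/T = 16.72/7.3 = 2.29 m.
Froude number Fr = V/√(g·D_h) = 3.529/√(9.81×2.29) = 0.745, which is less than 1, so the flow is subcritical.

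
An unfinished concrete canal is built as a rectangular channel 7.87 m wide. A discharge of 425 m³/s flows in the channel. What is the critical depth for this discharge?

y_c = 6.67 m

For a rectangular channel, critical depth y_c = (q²/g)^(1/3) where q = Q/b = 425/7.87 = 54 m²/s.
So y_c = (54²/9.81)^(1/3) = 6.67 m.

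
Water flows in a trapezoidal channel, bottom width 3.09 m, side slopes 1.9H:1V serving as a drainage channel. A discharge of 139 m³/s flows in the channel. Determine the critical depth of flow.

y_c = 3.33 m

At critical depth, Q² T / (g A³) = 1, i.e. A³/T = Q²/g = 139²/9.81 = 1970.
Try y = 2.9 m: A³/T = 1099 — low.
Try y = 3.87 m: A³/T = 3709 — high.
Try y = 3.33 m: A³/T = 1959 — ≈ 1970.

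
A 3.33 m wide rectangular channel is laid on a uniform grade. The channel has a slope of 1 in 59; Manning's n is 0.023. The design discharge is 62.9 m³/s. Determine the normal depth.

y_n = 3.15 m

Manning's equation rearranged: A R^(2/3) = nQ / (1·√S) = 0.023 × 62.9 / (√0.01695) = 11.11.
Try y = 3.51 m: A R^(2/3) = 12.68 — high.
Try y = 2.18 m: A R^(2/3) = 6.986 — low.
Try y = 3.15 m: A R^(2/3) = 11.1 — ≈ 11.11.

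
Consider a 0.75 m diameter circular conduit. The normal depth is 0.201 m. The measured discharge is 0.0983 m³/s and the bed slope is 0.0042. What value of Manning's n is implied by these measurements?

For a circular section of diameter D = 0.75 m at depth y = 0.201 m, the central angle is θ = 2 arccos(1 − 2y/D) = 2.177 rad. Then A = (D²/8)(θ − sin θ) = 0.09524 m² and P = Dθ/2 = 0.8162 m.
Hydraulic radius R = A/P = 0.09524/0.8162 = 0.1167 m.
Rearranging Manning's equation: n = (1/Q) A R^(2/3) S^(1/2) = (1/0.0983) × 0.09524 × 0.1167^(2/3) × √0.0042 = 0.015.

n = 0.015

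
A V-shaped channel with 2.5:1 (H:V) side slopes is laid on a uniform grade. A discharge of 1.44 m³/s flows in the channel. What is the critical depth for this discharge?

At critical depth, Q² T / (g A³) = 1, i.e. A³/T = Q²/g = 1.44²/9.81 = 0.2114.
At y = 0.407 m: A³/T = 0.0349 — too small.
At y = 0.584 m: A³/T = 0.2123 — matches.

y_c = 0.584 m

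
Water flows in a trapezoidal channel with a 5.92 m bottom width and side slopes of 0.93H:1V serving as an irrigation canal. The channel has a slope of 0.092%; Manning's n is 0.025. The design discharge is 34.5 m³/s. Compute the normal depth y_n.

y_n = 2.5 m

Manning's equation rearranged: A R^(2/3) = nQ / (1·√S) = 0.025 × 34.5 / (√0.00092) = 28.44.
At y = 1.91 m: A R^(2/3) = 17.69 — too small.
At y = 3.05 m: A R^(2/3) = 40.6 — too large.
At y = 2.5 m: A R^(2/3) = 28.4 — ≈ 28.44.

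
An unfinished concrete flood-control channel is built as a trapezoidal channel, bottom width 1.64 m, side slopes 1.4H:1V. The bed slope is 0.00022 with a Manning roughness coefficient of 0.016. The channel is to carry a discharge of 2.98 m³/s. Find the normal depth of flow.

y_n = 1.22 m

Manning's equation rearranged: A R^(2/3) = nQ / (1·√S) = 0.016 × 2.98 / (√0.00022) = 3.215.
Try y = 1.4 m: A R^(2/3) = 4.273 — too large.
Try y = 1.22 m: A R^(2/3) = 3.219 — close enough.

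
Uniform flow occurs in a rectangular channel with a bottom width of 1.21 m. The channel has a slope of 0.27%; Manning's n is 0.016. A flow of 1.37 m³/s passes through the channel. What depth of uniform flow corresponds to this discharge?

y_n = 0.729 m

Manning's equation rearranged: A R^(2/3) = nQ / (1·√S) = 0.016 × 1.37 / (√0.0027) = 0.4219.
Trying y = 0.917 m: A R^(2/3) = 0.5662 — high.
Trying y = 0.729 m: A R^(2/3) = 0.4218 — matches.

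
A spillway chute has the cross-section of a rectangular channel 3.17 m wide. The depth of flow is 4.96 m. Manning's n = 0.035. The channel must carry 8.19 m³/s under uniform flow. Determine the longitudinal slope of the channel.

S = 0.00026

Flow area A = b·y = 3.17 × 4.96 = 15.72 m². Wetted perimeter P = b + 2y = 3.17 + 2×4.96 = 13.09 m.
Hydraulic radius R = A/P = 15.72/13.09 = 1.201 m.
From Manning's equation, S = [nQ / (1 A R^(2/3))]² = [0.035 × 8.19 / (1 × 15.72 × 1.201^(2/3))]² = 0.00026.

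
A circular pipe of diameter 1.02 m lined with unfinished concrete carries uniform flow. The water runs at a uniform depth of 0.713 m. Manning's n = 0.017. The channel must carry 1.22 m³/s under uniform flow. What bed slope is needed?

For a circular section of diameter D = 1.02 m at depth y = 0.713 m, the central angle is θ = 2 arccos(1 − 2y/D) = 3.96 rad. Then A = (D²/8)(θ − sin θ) = 0.61 m² and P = Dθ/2 = 2.02 m.
Hydraulic radius R = A/P = 0.61/2.02 = 0.302 m.
From Manning's equation, S = [nQ / (1 A R^(2/3))]² = [0.017 × 1.22 / (1 × 0.61 × 0.302^(2/3))]² = 0.0057.

S = 0.0057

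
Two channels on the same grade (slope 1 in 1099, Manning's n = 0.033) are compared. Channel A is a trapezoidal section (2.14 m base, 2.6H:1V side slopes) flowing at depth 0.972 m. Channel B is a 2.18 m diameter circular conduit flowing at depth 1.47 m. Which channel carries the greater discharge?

channel A

Channel A: With bottom width b = 2.14 m and side slope z = 2.6: A = (b + zy)y = (2.14 + 2.6×0.972)×0.972 = 4.537 m²; P = b + 2y√(1+z²) = 2.14 + 2×0.972×2.786 = 7.555 m. Hydraulic radius R = A/P = 4.537/7.555 = 0.6004 m. Q_A = (1/0.033)·4.537·0.6004^(2/3)·√0.0009099 = 2.951 m³/s.
Channel B: For a circular section of diameter D = 2.18 m at depth y = 1.47 m, the central angle is θ = 2 arccos(1 − 2y/D) = 3.854 rad. Then A = (D²/8)(θ − sin θ) = 2.678 m² and P = Dθ/2 = 4.201 m. Hydraulic radius R = A/P = 2.678/4.201 = 0.6374 m. Q_B = (1/0.033)·2.678·0.6374^(2/3)·√0.0009099 = 1.813 m³/s.
Q_A = 2.951 m³/s vs Q_B = 1.813 m³/s, so channel A carries more.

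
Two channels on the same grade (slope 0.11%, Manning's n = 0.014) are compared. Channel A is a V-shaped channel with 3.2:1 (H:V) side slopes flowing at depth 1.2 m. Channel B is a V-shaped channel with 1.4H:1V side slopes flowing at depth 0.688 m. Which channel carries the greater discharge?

Channel A: For a triangular section with side slope z = 3.2: A = zy² = 3.2×1.2² = 4.608 m²; P = 2y√(1+z²) = 2×1.2×3.353 = 8.046 m. Hydraulic radius R = A/P = 4.608/8.046 = 0.5727 m. Q_A = (1/0.014)·4.608·0.5727^(2/3)·√0.0011 = 7.528 m³/s.
Channel B: For a triangular section with side slope z = 1.4: A = zy² = 1.4×0.688² = 0.6627 m²; P = 2y√(1+z²) = 2×0.688×1.72 = 2.367 m. Hydraulic radius R = A/P = 0.6627/2.367 = 0.2799 m. Q_B = (1/0.014)·0.6627·0.2799^(2/3)·√0.0011 = 0.6718 m³/s.
Q_A = 7.528 m³/s vs Q_B = 0.6718 m³/s, so channel A carries more.

channel A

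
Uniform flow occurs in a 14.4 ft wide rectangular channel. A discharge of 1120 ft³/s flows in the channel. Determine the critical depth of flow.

y_c = 5.73 ft

For a rectangular channel, critical depth y_c = (q²/g)^(1/3) where q = Q/b = 1120/14.4 = 77.78 ft²/s.
So y_c = (77.78²/32.2)^(1/3) = 5.73 ft.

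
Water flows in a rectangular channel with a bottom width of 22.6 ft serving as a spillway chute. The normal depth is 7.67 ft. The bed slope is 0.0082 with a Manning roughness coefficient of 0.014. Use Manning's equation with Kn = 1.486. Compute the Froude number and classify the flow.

supercritical

Flow area A = b·y = 22.6 × 7.67 = 173.3 ft². Wetted perimeter P = b + 2y = 22.6 + 2×7.67 = 37.94 ft.
Hydraulic radius R = A/P = 173.3/37.94 = 4.569 ft.
V = (1.486/n) R^(2/3) √S = (1.486/0.014) × 4.569^(2/3) × √0.0082 = 26.46 ft/s. Hydraulic depth D_h = A/T = 173.3/22.6 = 7.67 ft.
Froude number Fr = V/√(g·D_h) = 26.46/√(32.2×7.67) = 1.68, which is greater than 1, so the flow is supercritical.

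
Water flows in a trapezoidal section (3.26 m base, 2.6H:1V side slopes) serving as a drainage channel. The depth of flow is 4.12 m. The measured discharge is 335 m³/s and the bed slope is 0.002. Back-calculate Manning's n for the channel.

n = 0.013

With bottom width b = 3.26 m and side slope z = 2.6: A = (b + zy)y = (3.26 + 2.6×4.12)×4.12 = 57.56 m²; P = b + 2y√(1+z²) = 3.26 + 2×4.12×2.786 = 26.21 m.
Hydraulic radius R = A/P = 57.56/26.21 = 2.196 m.
Rearranging Manning's equation: n = (1/Q) A R^(2/3) S^(1/2) = (1/335) × 57.56 × 2.196^(2/3) × √0.002 = 0.013.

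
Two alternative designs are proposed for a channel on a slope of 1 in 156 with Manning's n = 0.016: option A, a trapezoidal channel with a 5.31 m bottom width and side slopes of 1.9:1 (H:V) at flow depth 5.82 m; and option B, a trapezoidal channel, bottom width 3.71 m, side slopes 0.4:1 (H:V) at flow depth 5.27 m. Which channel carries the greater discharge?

Channel A: With bottom width b = 5.31 m and side slope z = 1.9: A = (b + zy)y = (5.31 + 1.9×5.82)×5.82 = 95.26 m²; P = b + 2y√(1+z²) = 5.31 + 2×5.82×2.147 = 30.3 m. Hydraulic radius R = A/P = 95.26/30.3 = 3.144 m. Q_A = (1/0.016)·95.26·3.144^(2/3)·√0.00641 = 1023 m³/s.
Channel B: With bottom width b = 3.71 m and side slope z = 0.4: A = (b + zy)y = (3.71 + 0.4×5.27)×5.27 = 30.66 m²; P = b + 2y√(1+z²) = 3.71 + 2×5.27×1.077 = 15.06 m. Hydraulic radius R = A/P = 30.66/15.06 = 2.036 m. Q_B = (1/0.016)·30.66·2.036^(2/3)·√0.00641 = 246.4 m³/s.
Q_A = 1023 m³/s vs Q_B = 246.4 m³/s, so channel A carries more.

channel A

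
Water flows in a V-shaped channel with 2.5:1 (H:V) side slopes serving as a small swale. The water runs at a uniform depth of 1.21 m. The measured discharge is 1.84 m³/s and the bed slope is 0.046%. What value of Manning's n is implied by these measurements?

For a triangular section with side slope z = 2.5: A = zy² = 2.5×1.21² = 3.66 m²; P = 2y√(1+z²) = 2×1.21×2.693 = 6.516 m.
Hydraulic radius R = A/P = 3.66/6.516 = 0.5617 m.
Rearranging Manning's equation: n = (1/Q) A R^(2/3) S^(1/2) = (1/1.84) × 3.66 × 0.5617^(2/3) × √0.00046 = 0.029.

n = 0.029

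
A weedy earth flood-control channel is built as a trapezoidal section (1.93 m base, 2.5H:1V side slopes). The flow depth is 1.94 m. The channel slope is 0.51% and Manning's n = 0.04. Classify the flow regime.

subcritical

With bottom width b = 1.93 m and side slope z = 2.5: A = (b + zy)y = (1.93 + 2.5×1.94)×1.94 = 13.15 m²; P = b + 2y√(1+z²) = 1.93 + 2×1.94×2.693 = 12.38 m.
Hydraulic radius R = A/P = 13.15/12.38 = 1.063 m.
V = (1/n) R^(2/3) √S = (1/0.04) × 1.063^(2/3) × √0.0051 = 1.859 m/s. Hydraulic depth D_h = A/T = 13.15/11.63 = 1.131 m.
Froude number Fr = V/√(g·D_h) = 1.859/√(9.81×1.131) = 0.558, which is less than 1, so the flow is subcritical.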